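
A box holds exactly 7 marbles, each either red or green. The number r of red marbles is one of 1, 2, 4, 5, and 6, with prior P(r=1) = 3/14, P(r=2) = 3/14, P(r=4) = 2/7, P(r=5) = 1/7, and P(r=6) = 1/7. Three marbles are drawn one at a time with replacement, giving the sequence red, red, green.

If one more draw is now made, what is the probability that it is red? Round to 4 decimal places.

Under each hypothesis, the probability of the observed sequence is: P(data | r = 1) = (1/7)(1/7)(6/7) = 0.017493; P(data | r = 2) = (2/7)(2/7)(5/7) = 0.058309; P(data | r = 4) = (4/7)(4/7)(3/7) = 0.13994; P(data | r = 5) = (5/7)(5/7)(2/7) = 0.14577; P(data | r = 6) = (6/7)(6/7)(1/7) = 0.10496.
Multiplying each by its prior: 3/14 · 0.017493 = 0.0037484, 3/14 · 0.058309 = 0.012495, 2/7 · 0.13994 = 0.039983, 1/7 · 0.14577 = 0.020825, 1/7 · 0.10496 = 0.014994; with total 0.092045.
The posterior is then P(r = 1 | data) = 0.040724, P(r = 2 | data) = 0.13575, P(r = 4 | data) = 0.43439, P(r = 5 | data) = 0.22624, P(r = 6 | data) = 0.1629.
The predictive probability is P(red next | data) = (1/7)(0.040724) + (2/7)(0.13575) + (4/7)(0.43439) + (5/7)(0.22624) + (6/7)(0.1629) = 0.59405.

0.5941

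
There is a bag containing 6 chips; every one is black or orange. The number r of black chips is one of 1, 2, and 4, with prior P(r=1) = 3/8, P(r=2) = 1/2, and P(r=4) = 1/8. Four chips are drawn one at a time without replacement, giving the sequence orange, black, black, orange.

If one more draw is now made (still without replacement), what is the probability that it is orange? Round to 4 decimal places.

0.8000

Compute the likelihood of the observed sequence for each case: P(data | r = 1) = (5/6)(1/5)(0/4) = 0; P(data | r = 2) = (4/6)(2/5)(1/4)(3/3) = 1/15; P(data | r = 4) = (2/6)(4/5)(3/4)(1/3) = 1/15.
Weighting by the prior gives 3/8 · 0 = 0, 1/2 · 1/15 = 1/30, 1/8 · 1/15 = 1/120; with total 1/24.
Normalising, the posterior is P(r = 1 | data) = 0, P(r = 2 | data) = 4/5, P(r = 4 | data) = 1/5.
So P(orange next | data) = Σ P(orange next | H) P(H | data) = (1)(4/5) + (0)(1/5) = 4/5.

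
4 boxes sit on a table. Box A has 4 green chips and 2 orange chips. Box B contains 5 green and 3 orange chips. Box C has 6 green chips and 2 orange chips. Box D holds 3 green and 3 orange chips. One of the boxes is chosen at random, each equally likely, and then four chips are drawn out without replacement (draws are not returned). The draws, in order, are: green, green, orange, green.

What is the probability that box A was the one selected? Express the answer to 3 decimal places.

For each hypothesis, P(data | H) works out to: P(data | box A) = (4/6)(3/5)(2/4)(2/3) = 2/15; P(data | box B) = (5/8)(4/7)(3/6)(3/5) = 3/28; P(data | box C) = (6/8)(5/7)(2/6)(4/5) = 1/7; P(data | box D) = (3/6)(2/5)(3/4)(1/3) = 1/20.
The prior-weighted likelihoods are 1/4 · 2/15 = 1/30, 1/4 · 3/28 = 3/112, 1/4 · 1/7 = 1/28, 1/4 · 1/20 = 1/80; these sum to 13/120.
By Bayes' rule, P(box A | data) = (1/30) / (13/120) = 4/13.

0.308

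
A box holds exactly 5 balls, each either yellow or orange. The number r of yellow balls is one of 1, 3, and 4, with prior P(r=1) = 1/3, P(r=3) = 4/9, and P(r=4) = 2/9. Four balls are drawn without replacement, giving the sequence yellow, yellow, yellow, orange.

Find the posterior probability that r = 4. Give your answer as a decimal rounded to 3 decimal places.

Under each hypothesis, the probability of the observed sequence is: P(data | r = 1) = (1/5)(0/4) = 0; P(data | r = 3) = (3/5)(2/4)(1/3)(2/2) = 1/10; P(data | r = 4) = (4/5)(3/4)(2/3)(1/2) = 1/5.
The prior-weighted likelihoods are 1/3 · 0 = 0, 4/9 · 1/10 = 2/45, 2/9 · 1/5 = 2/45; these sum to 4/45.
So P(r = 4 | data) = (2/45) / (4/45) = 1/2.

0.500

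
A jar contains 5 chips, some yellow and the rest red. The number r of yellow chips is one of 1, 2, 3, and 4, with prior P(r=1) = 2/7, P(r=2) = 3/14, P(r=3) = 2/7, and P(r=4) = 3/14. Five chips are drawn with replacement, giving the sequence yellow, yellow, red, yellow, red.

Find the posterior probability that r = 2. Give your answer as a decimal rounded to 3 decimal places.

0.239

For each hypothesis, P(data | H) works out to: P(data | r = 1) = (1/5)(1/5)(4/5)(1/5)(4/5) = 0.00512; P(data | r = 2) = (2/5)(2/5)(3/5)(2/5)(3/5) = 0.02304; P(data | r = 3) = (3/5)(3/5)(2/5)(3/5)(2/5) = 0.03456; P(data | r = 4) = (4/5)(4/5)(1/5)(4/5)(1/5) = 0.02048.
Weighting by the prior gives 2/7 · 0.00512 = 0.0014629, 3/14 · 0.02304 = 0.0049371, 2/7 · 0.03456 = 0.0098743, 3/14 · 0.02048 = 0.0043886; with total 0.020663.
Therefore the posterior P(r = 2 | data) = (0.0049371) / (0.020663) = 0.23894.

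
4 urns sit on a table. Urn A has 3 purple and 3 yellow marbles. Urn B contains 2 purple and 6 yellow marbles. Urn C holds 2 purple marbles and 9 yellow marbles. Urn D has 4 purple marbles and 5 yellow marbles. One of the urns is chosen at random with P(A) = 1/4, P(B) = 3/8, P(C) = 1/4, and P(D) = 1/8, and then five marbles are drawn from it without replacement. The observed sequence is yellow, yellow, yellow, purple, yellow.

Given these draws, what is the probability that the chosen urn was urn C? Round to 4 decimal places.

For each hypothesis, P(data | H) works out to: P(data | urn A) = (3/6)(2/5)(1/4)(3/3)(0/2) = 0; P(data | urn B) = (6/8)(5/7)(4/6)(2/5)(3/4) = 0.10714; P(data | urn C) = (9/11)(8/10)(7/9)(2/8)(6/7) = 0.10909; P(data | urn D) = (5/9)(4/8)(3/7)(4/6)(2/5) = 0.031746.
Multiplying each by its prior: 1/4 · 0 = 0, 3/8 · 0.10714 = 0.040179, 1/4 · 0.10909 = 0.027273, 1/8 · 0.031746 = 0.0039683; summing to 0.07142.
Hence P(urn C | data) = (0.027273) / (0.07142) = 0.38187.

0.3819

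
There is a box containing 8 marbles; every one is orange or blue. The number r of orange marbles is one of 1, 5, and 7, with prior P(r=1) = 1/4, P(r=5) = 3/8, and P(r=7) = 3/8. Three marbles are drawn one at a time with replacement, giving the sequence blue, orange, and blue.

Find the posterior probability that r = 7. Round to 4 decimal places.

0.0827

Compute the likelihood of the observed sequence for each case: P(data | r = 1) = (7/8)(1/8)(7/8) = 0.095703; P(data | r = 5) = (3/8)(5/8)(3/8) = 0.087891; P(data | r = 7) = (1/8)(7/8)(1/8) = 0.013672.
Multiplying each by its prior: 1/4 · 0.095703 = 0.023926, 3/8 · 0.087891 = 0.032959, 3/8 · 0.013672 = 0.005127; with total 0.062012.
Therefore the posterior P(r = 7 | data) = (0.005127) / (0.062012) = 0.082677.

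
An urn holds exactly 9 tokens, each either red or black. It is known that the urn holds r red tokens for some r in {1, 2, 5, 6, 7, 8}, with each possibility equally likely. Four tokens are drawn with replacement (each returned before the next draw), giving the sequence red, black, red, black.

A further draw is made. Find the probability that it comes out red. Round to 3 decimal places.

0.561

The likelihood of the observed sequence under each hypothesis: P(data | r = 1) = (1/9)(8/9)(1/9)(8/9) = 0.0097546; P(data | r = 2) = (2/9)(7/9)(2/9)(7/9) = 0.029873; P(data | r = 5) = (5/9)(4/9)(5/9)(4/9) = 0.060966; P(data | r = 6) = (6/9)(3/9)(6/9)(3/9) = 0.049383; P(data | r = 7) = (7/9)(2/9)(7/9)(2/9) = 0.029873; P(data | r = 8) = (8/9)(1/9)(8/9)(1/9) = 0.0097546.
Weighting by the prior gives 1/6 · 0.0097546 = 0.0016258, 1/6 · 0.029873 = 0.0049789, 1/6 · 0.060966 = 0.010161, 1/6 · 0.049383 = 0.0082305, 1/6 · 0.029873 = 0.0049789, 1/6 · 0.0097546 = 0.0016258; these sum to 0.031601.
The posterior is then P(r = 1 | data) = 0.051447, P(r = 2 | data) = 0.15756, P(r = 5 | data) = 0.32154, P(r = 6 | data) = 0.26045, P(r = 7 | data) = 0.15756, P(r = 8 | data) = 0.051447.
Averaging over the posterior, P(red next | data) = (1/9)(0.051447) + (2/9)(0.15756) + (5/9)(0.32154) + (2/3)(0.26045) + (7/9)(0.15756) + (8/9)(0.051447) = 0.56127.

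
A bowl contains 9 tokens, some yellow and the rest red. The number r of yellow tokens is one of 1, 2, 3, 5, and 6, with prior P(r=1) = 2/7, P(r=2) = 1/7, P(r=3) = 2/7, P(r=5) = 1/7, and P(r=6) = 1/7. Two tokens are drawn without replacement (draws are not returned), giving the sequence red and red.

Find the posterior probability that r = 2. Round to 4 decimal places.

Under each hypothesis, the probability of the observed sequence is: P(data | r = 1) = (8/9)(7/8) = 7/9; P(data | r = 2) = (7/9)(6/8) = 7/12; P(data | r = 3) = (6/9)(5/8) = 5/12; P(data | r = 5) = (4/9)(3/8) = 1/6; P(data | r = 6) = (3/9)(2/8) = 1/12.
The prior-weighted likelihoods are 2/7 · 7/9 = 2/9, 1/7 · 7/12 = 1/12, 2/7 · 5/12 = 5/42, 1/7 · 1/6 = 1/42, 1/7 · 1/12 = 1/84; summing to 29/63.
By Bayes' rule, P(r = 2 | data) = (1/12) / (29/63) = 21/116.

0.1810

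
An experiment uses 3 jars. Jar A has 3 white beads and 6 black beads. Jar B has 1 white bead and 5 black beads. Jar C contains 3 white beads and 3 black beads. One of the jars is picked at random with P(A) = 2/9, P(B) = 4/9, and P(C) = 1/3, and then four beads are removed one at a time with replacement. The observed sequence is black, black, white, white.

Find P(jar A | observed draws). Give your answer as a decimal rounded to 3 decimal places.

0.272

The likelihood of the observed sequence under each hypothesis: P(data | jar A) = (6/9)(6/9)(3/9)(3/9) = 0.049383; P(data | jar B) = (5/6)(5/6)(1/6)(1/6) = 0.01929; P(data | jar C) = (3/6)(3/6)(3/6)(3/6) = 0.0625.
The prior-weighted likelihoods are 2/9 · 0.049383 = 0.010974, 4/9 · 0.01929 = 0.0085734, 1/3 · 0.0625 = 0.020833; with total 0.040381.
So P(jar A | data) = (0.010974) / (0.040381) = 0.27176.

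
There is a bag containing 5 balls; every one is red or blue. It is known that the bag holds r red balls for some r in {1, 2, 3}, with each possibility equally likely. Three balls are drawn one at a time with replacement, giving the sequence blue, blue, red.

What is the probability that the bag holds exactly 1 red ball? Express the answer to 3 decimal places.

The likelihood of the observed sequence under each hypothesis: P(data | r = 1) = (4/5)(4/5)(1/5) = 16/125; P(data | r = 2) = (3/5)(3/5)(2/5) = 18/125; P(data | r = 3) = (2/5)(2/5)(3/5) = 12/125.
Weighting by the prior gives 1/3 · 16/125 = 16/375, 1/3 · 18/125 = 6/125, 1/3 · 12/125 = 4/125; summing to 46/375.
So P(r = 1 | data) = (16/375) / (46/375) = 8/23.

0.348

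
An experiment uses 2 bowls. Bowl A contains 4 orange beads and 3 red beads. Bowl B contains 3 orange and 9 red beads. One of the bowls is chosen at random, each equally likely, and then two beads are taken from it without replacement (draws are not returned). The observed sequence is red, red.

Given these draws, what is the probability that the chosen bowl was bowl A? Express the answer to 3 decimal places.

0.208

The likelihood of the observed sequence under each hypothesis: P(data | bowl A) = (3/7)(2/6) = 1/7; P(data | bowl B) = (9/12)(8/11) = 6/11.
The prior-weighted likelihoods are 1/2 · 1/7 = 1/14, 1/2 · 6/11 = 3/11; summing to 53/154.
So P(bowl A | data) = (1/14) / (53/154) = 11/53.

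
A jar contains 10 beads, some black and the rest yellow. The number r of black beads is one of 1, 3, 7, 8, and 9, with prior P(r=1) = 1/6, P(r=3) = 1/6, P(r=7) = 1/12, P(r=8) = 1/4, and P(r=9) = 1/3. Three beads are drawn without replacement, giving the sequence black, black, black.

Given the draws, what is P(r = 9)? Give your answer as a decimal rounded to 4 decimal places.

0.6211

Under each hypothesis, the probability of the observed sequence is: P(data | r = 1) = (1/10)(0/9) = 0; P(data | r = 3) = (3/10)(2/9)(1/8) = 0.0083333; P(data | r = 7) = (7/10)(6/9)(5/8) = 0.29167; P(data | r = 8) = (8/10)(7/9)(6/8) = 0.46667; P(data | r = 9) = (9/10)(8/9)(7/8) = 0.7.
Multiplying each by its prior: 1/6 · 0 = 0, 1/6 · 0.0083333 = 0.0013889, 1/12 · 0.29167 = 0.024306, 1/4 · 0.46667 = 0.11667, 1/3 · 0.7 = 0.23333; with total 0.37569.
Therefore the posterior P(r = 9 | data) = (0.23333) / (0.37569) = 0.62107.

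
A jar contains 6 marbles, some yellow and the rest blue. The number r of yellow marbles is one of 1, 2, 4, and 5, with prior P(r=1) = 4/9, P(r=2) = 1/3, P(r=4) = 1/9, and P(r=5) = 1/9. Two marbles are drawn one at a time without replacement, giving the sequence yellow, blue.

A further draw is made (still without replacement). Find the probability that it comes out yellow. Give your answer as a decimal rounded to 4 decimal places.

0.2982

Compute the likelihood of the observed sequence for each case: P(data | r = 1) = (1/6)(5/5) = 1/6; P(data | r = 2) = (2/6)(4/5) = 4/15; P(data | r = 4) = (4/6)(2/5) = 4/15; P(data | r = 5) = (5/6)(1/5) = 1/6.
Multiplying each by its prior: 4/9 · 1/6 = 2/27, 1/3 · 4/15 = 4/45, 1/9 · 4/15 = 4/135, 1/9 · 1/6 = 1/54; these sum to 19/90.
Normalising, the posterior is P(r = 1 | data) = 20/57, P(r = 2 | data) = 8/19, P(r = 4 | data) = 8/57, P(r = 5 | data) = 5/57.
So P(yellow next | data) = Σ P(yellow next | H) P(H | data) = (0)(20/57) + (1/4)(8/19) + (3/4)(8/57) + (1)(5/57) = 17/57.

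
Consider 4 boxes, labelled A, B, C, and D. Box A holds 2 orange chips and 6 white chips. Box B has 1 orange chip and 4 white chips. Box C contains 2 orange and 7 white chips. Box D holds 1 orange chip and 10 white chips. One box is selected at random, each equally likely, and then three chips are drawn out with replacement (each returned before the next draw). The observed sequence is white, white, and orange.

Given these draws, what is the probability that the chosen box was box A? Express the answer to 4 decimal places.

0.2941

For each hypothesis, P(data | H) works out to: P(data | box A) = (6/8)(6/8)(2/8) = 0.14062; P(data | box B) = (4/5)(4/5)(1/5) = 0.128; P(data | box C) = (7/9)(7/9)(2/9) = 0.13443; P(data | box D) = (10/11)(10/11)(1/11) = 0.075131.
Weighting by the prior gives 1/4 · 0.14062 = 0.035156, 1/4 · 0.128 = 0.032, 1/4 · 0.13443 = 0.033608, 1/4 · 0.075131 = 0.018783; these sum to 0.11955.
Therefore the posterior P(box A | data) = (0.035156) / (0.11955) = 0.29408.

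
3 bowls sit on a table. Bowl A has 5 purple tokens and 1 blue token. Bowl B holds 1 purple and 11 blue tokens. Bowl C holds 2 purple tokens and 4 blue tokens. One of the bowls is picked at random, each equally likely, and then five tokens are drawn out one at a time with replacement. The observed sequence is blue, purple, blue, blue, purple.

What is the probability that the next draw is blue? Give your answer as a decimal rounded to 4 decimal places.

0.6602

Under each hypothesis, the probability of the observed sequence is: P(data | bowl A) = (1/6)(5/6)(1/6)(1/6)(5/6) = 0.003215; P(data | bowl B) = (11/12)(1/12)(11/12)(11/12)(1/12) = 0.005349; P(data | bowl C) = (4/6)(2/6)(4/6)(4/6)(2/6) = 0.032922.
Multiplying each by its prior: 1/3 · 0.003215 = 0.0010717, 1/3 · 0.005349 = 0.001783, 1/3 · 0.032922 = 0.010974; with total 0.013829.
Dividing through by the total gives posterior P(bowl A | data) = 0.077497, P(bowl B | data) = 0.12894, P(bowl C | data) = 0.79357.
Averaging over the posterior, P(blue next | data) = (1/6)(0.077497) + (11/12)(0.12894) + (2/3)(0.79357) = 0.66015.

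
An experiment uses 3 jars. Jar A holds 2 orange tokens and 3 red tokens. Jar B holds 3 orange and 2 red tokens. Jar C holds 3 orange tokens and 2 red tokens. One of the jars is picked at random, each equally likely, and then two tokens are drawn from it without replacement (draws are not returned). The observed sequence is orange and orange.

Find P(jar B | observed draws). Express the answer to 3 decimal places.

For each hypothesis, P(data | H) works out to: P(data | jar A) = (2/5)(1/4) = 1/10; P(data | jar B) = (3/5)(2/4) = 3/10; P(data | jar C) = (3/5)(2/4) = 3/10.
Weighting by the prior gives 1/3 · 1/10 = 1/30, 1/3 · 3/10 = 1/10, 1/3 · 3/10 = 1/10; these sum to 7/30.
Hence P(jar B | data) = (1/10) / (7/30) = 3/7.

0.429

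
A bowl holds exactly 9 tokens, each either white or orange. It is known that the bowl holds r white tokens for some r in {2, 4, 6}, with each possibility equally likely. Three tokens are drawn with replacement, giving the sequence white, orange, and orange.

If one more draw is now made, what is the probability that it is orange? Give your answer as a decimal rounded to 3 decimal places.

0.594

The likelihood of the observed sequence under each hypothesis: P(data | r = 2) = (2/9)(7/9)(7/9) = 0.13443; P(data | r = 4) = (4/9)(5/9)(5/9) = 0.13717; P(data | r = 6) = (6/9)(3/9)(3/9) = 0.074074.
The prior-weighted likelihoods are 1/3 · 0.13443 = 0.04481, 1/3 · 0.13717 = 0.045725, 1/3 · 0.074074 = 0.024691; summing to 0.11523.
Normalising, the posterior is P(r = 2 | data) = 0.38889, P(r = 4 | data) = 0.39683, P(r = 6 | data) = 0.21429.
The predictive probability is P(orange next | data) = (7/9)(0.38889) + (5/9)(0.39683) + (1/3)(0.21429) = 0.59436.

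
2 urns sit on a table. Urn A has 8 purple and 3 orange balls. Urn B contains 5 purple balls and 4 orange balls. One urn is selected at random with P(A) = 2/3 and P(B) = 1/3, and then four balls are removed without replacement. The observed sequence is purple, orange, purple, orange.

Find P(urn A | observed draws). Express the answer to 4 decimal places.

Compute the likelihood of the observed sequence for each case: P(data | urn A) = (8/11)(3/10)(7/9)(2/8) = 0.042424; P(data | urn B) = (5/9)(4/8)(4/7)(3/6) = 0.079365.
Multiplying each by its prior: 2/3 · 0.042424 = 0.028283, 1/3 · 0.079365 = 0.026455; these sum to 0.054738.
So P(urn A | data) = (0.028283) / (0.054738) = 0.5167.

0.5167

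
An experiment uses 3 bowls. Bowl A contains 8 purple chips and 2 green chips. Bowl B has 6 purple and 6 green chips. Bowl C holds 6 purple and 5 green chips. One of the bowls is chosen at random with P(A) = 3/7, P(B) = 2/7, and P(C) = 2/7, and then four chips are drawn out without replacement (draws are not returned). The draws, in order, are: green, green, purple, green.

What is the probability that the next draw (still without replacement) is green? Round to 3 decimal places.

0.337

Compute the likelihood of the observed sequence for each case: P(data | bowl A) = (2/10)(1/9)(8/8)(0/7) = 0; P(data | bowl B) = (6/12)(5/11)(6/10)(4/9) = 2/33; P(data | bowl C) = (5/11)(4/10)(6/9)(3/8) = 1/22.
Weighting by the prior gives 3/7 · 0 = 0, 2/7 · 2/33 = 4/231, 2/7 · 1/22 = 1/77; summing to 1/33.
The posterior is then P(bowl A | data) = 0, P(bowl B | data) = 4/7, P(bowl C | data) = 3/7.
The predictive probability is P(green next | data) = (3/8)(4/7) + (2/7)(3/7) = 33/98.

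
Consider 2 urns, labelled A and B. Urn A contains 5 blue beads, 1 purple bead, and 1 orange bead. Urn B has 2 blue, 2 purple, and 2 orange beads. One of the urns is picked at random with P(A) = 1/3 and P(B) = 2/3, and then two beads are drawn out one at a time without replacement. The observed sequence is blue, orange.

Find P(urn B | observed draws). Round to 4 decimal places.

Under each hypothesis, the probability of the observed sequence is: P(data | urn A) = (5/7)(1/6) = 5/42; P(data | urn B) = (2/6)(2/5) = 2/15.
The prior-weighted likelihoods are 1/3 · 5/42 = 5/126, 2/3 · 2/15 = 4/45; these sum to 9/70.
Hence P(urn B | data) = (4/45) / (9/70) = 56/81.

0.6914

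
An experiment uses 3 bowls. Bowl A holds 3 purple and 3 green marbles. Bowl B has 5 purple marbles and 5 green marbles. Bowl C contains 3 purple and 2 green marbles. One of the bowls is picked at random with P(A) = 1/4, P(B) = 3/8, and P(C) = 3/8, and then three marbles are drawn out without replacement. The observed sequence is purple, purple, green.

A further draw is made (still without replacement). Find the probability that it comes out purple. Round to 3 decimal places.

Compute the likelihood of the observed sequence for each case: P(data | bowl A) = (3/6)(2/5)(3/4) = 3/20; P(data | bowl B) = (5/10)(4/9)(5/8) = 5/36; P(data | bowl C) = (3/5)(2/4)(2/3) = 1/5.
Weighting by the prior gives 1/4 · 3/20 = 3/80, 3/8 · 5/36 = 5/96, 3/8 · 1/5 = 3/40; summing to 79/480.
The posterior is then P(bowl A | data) = 18/79, P(bowl B | data) = 25/79, P(bowl C | data) = 36/79.
The predictive probability is P(purple next | data) = (1/3)(18/79) + (3/7)(25/79) + (1/2)(36/79) = 243/553.

0.439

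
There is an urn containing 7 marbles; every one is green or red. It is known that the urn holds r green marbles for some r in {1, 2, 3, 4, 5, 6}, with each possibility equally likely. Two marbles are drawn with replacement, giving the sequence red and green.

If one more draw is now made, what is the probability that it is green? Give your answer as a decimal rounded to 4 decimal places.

0.5000

Compute the likelihood of the observed sequence for each case: P(data | r = 1) = (6/7)(1/7) = 6/49; P(data | r = 2) = (5/7)(2/7) = 10/49; P(data | r = 3) = (4/7)(3/7) = 12/49; P(data | r = 4) = (3/7)(4/7) = 12/49; P(data | r = 5) = (2/7)(5/7) = 10/49; P(data | r = 6) = (1/7)(6/7) = 6/49.
The prior-weighted likelihoods are 1/6 · 6/49 = 1/49, 1/6 · 10/49 = 5/147, 1/6 · 12/49 = 2/49, 1/6 · 12/49 = 2/49, 1/6 · 10/49 = 5/147, 1/6 · 6/49 = 1/49; summing to 4/21.
Normalising, the posterior is P(r = 1 | data) = 3/28, P(r = 2 | data) = 5/28, P(r = 3 | data) = 3/14, P(r = 4 | data) = 3/14, P(r = 5 | data) = 5/28, P(r = 6 | data) = 3/28.
The predictive probability is P(green next | data) = (1/7)(3/28) + (2/7)(5/28) + (3/7)(3/14) + (4/7)(3/14) + (5/7)(5/28) + (6/7)(3/28) = 1/2.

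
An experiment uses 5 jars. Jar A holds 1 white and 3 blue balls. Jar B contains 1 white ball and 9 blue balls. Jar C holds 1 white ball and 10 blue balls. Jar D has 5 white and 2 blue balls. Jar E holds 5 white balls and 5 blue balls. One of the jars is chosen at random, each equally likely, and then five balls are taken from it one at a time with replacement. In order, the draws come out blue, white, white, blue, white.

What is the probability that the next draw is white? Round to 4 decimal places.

0.5505

Compute the likelihood of the observed sequence for each case: P(data | jar A) = (3/4)(1/4)(1/4)(3/4)(1/4) = 0.0087891; P(data | jar B) = (9/10)(1/10)(1/10)(9/10)(1/10) = 0.00081; P(data | jar C) = (10/11)(1/11)(1/11)(10/11)(1/11) = 0.00062092; P(data | jar D) = (2/7)(5/7)(5/7)(2/7)(5/7) = 0.02975; P(data | jar E) = (5/10)(5/10)(5/10)(5/10)(5/10) = 0.03125.
Multiplying each by its prior: 1/5 · 0.0087891 = 0.0017578, 1/5 · 0.00081 = 0.000162, 1/5 · 0.00062092 = 0.00012418, 1/5 · 0.02975 = 0.0059499, 1/5 · 0.03125 = 0.00625; summing to 0.014244.
The posterior is then P(jar A | data) = 0.12341, P(jar B | data) = 0.011373, P(jar C | data) = 0.0087184, P(jar D | data) = 0.41772, P(jar E | data) = 0.43878.
Averaging over the posterior, P(white next | data) = (1/4)(0.12341) + (1/10)(0.011373) + (1/11)(0.0087184) + (5/7)(0.41772) + (1/2)(0.43878) = 0.55054.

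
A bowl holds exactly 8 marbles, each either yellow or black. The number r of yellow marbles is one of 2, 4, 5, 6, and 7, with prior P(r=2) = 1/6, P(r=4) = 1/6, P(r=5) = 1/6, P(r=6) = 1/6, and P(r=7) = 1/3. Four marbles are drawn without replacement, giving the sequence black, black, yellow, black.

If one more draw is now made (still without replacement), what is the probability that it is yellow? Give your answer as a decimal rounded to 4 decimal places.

The likelihood of the observed sequence under each hypothesis: P(data | r = 2) = (6/8)(5/7)(2/6)(4/5) = 0.14286; P(data | r = 4) = (4/8)(3/7)(4/6)(2/5) = 0.057143; P(data | r = 5) = (3/8)(2/7)(5/6)(1/5) = 0.017857; P(data | r = 6) = (2/8)(1/7)(6/6)(0/5) = 0; P(data | r = 7) = (1/8)(0/7) = 0.
The prior-weighted likelihoods are 1/6 · 0.14286 = 0.02381, 1/6 · 0.057143 = 0.0095238, 1/6 · 0.017857 = 0.0029762, 1/6 · 0 = 0, 1/3 · 0 = 0; these sum to 0.03631.
Normalising, the posterior is P(r = 2 | data) = 0.65574, P(r = 4 | data) = 0.2623, P(r = 5 | data) = 0.081967, P(r = 6 | data) = 0, P(r = 7 | data) = 0.
Averaging over the posterior, P(yellow next | data) = (1/4)(0.65574) + (3/4)(0.2623) + (1)(0.081967) = 0.44262.

0.4426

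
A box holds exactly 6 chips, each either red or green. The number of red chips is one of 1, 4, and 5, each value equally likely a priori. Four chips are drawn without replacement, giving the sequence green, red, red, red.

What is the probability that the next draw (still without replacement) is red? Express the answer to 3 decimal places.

Under each hypothesis, the probability of the observed sequence is: P(data | r = 1) = (5/6)(1/5)(0/4) = 0; P(data | r = 4) = (2/6)(4/5)(3/4)(2/3) = 2/15; P(data | r = 5) = (1/6)(5/5)(4/4)(3/3) = 1/6.
Multiplying each by its prior: 1/3 · 0 = 0, 1/3 · 2/15 = 2/45, 1/3 · 1/6 = 1/18; summing to 1/10.
Dividing through by the total gives posterior P(r = 1 | data) = 0, P(r = 4 | data) = 4/9, P(r = 5 | data) = 5/9.
Averaging over the posterior, P(red next | data) = (1/2)(4/9) + (1)(5/9) = 7/9.

0.778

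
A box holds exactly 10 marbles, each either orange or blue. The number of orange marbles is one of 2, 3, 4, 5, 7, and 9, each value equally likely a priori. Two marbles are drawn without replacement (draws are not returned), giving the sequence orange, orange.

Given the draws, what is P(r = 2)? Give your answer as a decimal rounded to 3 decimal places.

The likelihood of the observed sequence under each hypothesis: P(data | r = 2) = (2/10)(1/9) = 1/45; P(data | r = 3) = (3/10)(2/9) = 1/15; P(data | r = 4) = (4/10)(3/9) = 2/15; P(data | r = 5) = (5/10)(4/9) = 2/9; P(data | r = 7) = (7/10)(6/9) = 7/15; P(data | r = 9) = (9/10)(8/9) = 4/5.
The prior-weighted likelihoods are 1/6 · 1/45 = 1/270, 1/6 · 1/15 = 1/90, 1/6 · 2/15 = 1/45, 1/6 · 2/9 = 1/27, 1/6 · 7/15 = 7/90, 1/6 · 4/5 = 2/15; these sum to 77/270.
By Bayes' rule, P(r = 2 | data) = (1/270) / (77/270) = 1/77.

0.013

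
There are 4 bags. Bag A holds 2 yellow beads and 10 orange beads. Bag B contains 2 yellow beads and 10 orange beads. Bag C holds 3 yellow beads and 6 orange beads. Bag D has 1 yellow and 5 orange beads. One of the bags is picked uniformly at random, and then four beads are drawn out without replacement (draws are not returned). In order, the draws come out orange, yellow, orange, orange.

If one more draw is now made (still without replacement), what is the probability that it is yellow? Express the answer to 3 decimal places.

Under each hypothesis, the probability of the observed sequence is: P(data | bag A) = (10/12)(2/11)(9/10)(8/9) = 4/33; P(data | bag B) = (10/12)(2/11)(9/10)(8/9) = 4/33; P(data | bag C) = (6/9)(3/8)(5/7)(4/6) = 5/42; P(data | bag D) = (5/6)(1/5)(4/4)(3/3) = 1/6.
The prior-weighted likelihoods are 1/4 · 4/33 = 1/33, 1/4 · 4/33 = 1/33, 1/4 · 5/42 = 5/168, 1/4 · 1/6 = 1/24; these sum to 61/462.
The posterior is then P(bag A | data) = 14/61, P(bag B | data) = 14/61, P(bag C | data) = 55/244, P(bag D | data) = 77/244.
So P(yellow next | data) = Σ P(yellow next | H) P(H | data) = (1/8)(14/61) + (1/8)(14/61) + (2/5)(55/244) + (0)(77/244) = 9/61.

0.148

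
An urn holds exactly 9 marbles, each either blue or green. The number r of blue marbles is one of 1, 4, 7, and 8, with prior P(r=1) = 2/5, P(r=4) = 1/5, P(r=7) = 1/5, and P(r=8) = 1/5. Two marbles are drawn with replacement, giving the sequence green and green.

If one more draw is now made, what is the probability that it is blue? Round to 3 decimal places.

Compute the likelihood of the observed sequence for each case: P(data | r = 1) = (8/9)(8/9) = 64/81; P(data | r = 4) = (5/9)(5/9) = 25/81; P(data | r = 7) = (2/9)(2/9) = 4/81; P(data | r = 8) = (1/9)(1/9) = 1/81.
The prior-weighted likelihoods are 2/5 · 64/81 = 128/405, 1/5 · 25/81 = 5/81, 1/5 · 4/81 = 4/405, 1/5 · 1/81 = 1/405; with total 158/405.
Normalising, the posterior is P(r = 1 | data) = 64/79, P(r = 4 | data) = 25/158, P(r = 7 | data) = 2/79, P(r = 8 | data) = 1/158.
So P(blue next | data) = Σ P(blue next | H) P(H | data) = (1/9)(64/79) + (4/9)(25/158) + (7/9)(2/79) + (8/9)(1/158) = 44/237.

0.186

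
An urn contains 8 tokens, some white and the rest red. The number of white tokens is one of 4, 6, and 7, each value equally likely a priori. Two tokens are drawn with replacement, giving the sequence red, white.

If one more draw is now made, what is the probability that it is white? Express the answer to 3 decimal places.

0.661

Compute the likelihood of the observed sequence for each case: P(data | r = 4) = (4/8)(4/8) = 1/4; P(data | r = 6) = (2/8)(6/8) = 3/16; P(data | r = 7) = (1/8)(7/8) = 7/64.
Multiplying each by its prior: 1/3 · 1/4 = 1/12, 1/3 · 3/16 = 1/16, 1/3 · 7/64 = 7/192; these sum to 35/192.
The posterior is then P(r = 4 | data) = 16/35, P(r = 6 | data) = 12/35, P(r = 7 | data) = 1/5.
The predictive probability is P(white next | data) = (1/2)(16/35) + (3/4)(12/35) + (7/8)(1/5) = 37/56.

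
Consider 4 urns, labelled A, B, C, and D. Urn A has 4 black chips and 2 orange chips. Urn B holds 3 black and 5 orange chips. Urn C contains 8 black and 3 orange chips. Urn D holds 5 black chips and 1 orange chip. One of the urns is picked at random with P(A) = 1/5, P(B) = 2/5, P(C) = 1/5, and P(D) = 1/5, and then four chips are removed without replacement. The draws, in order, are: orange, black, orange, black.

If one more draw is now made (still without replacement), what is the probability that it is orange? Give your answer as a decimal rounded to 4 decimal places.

The likelihood of the observed sequence under each hypothesis: P(data | urn A) = (2/6)(4/5)(1/4)(3/3) = 0.066667; P(data | urn B) = (5/8)(3/7)(4/6)(2/5) = 0.071429; P(data | urn C) = (3/11)(8/10)(2/9)(7/8) = 0.042424; P(data | urn D) = (1/6)(5/5)(0/4) = 0.
Weighting by the prior gives 1/5 · 0.066667 = 0.013333, 2/5 · 0.071429 = 0.028571, 1/5 · 0.042424 = 0.0084848, 1/5 · 0 = 0; summing to 0.05039.
Normalising, the posterior is P(urn A | data) = 0.2646, P(urn B | data) = 0.56701, P(urn C | data) = 0.16838, P(urn D | data) = 0.
So P(orange next | data) = Σ P(orange next | H) P(H | data) = (0)(0.2646) + (3/4)(0.56701) + (1/7)(0.16838) = 0.44931.

0.4493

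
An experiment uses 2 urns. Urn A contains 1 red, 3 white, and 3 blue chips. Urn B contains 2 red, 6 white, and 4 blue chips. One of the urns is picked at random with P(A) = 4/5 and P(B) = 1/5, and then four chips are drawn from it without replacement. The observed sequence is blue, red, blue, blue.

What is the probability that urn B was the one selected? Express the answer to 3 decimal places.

Compute the likelihood of the observed sequence for each case: P(data | urn A) = (3/7)(1/6)(2/5)(1/4) = 0.0071429; P(data | urn B) = (4/12)(2/11)(3/10)(2/9) = 0.0040404.
The prior-weighted likelihoods are 4/5 · 0.0071429 = 0.0057143, 1/5 · 0.0040404 = 0.00080808; these sum to 0.0065224.
Therefore the posterior P(urn B | data) = (0.00080808) / (0.0065224) = 0.12389.

0.124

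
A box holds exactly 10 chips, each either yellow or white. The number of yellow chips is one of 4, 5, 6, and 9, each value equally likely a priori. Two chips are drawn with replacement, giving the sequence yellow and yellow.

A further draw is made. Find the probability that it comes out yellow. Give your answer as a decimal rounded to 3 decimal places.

0.718

For each hypothesis, P(data | H) works out to: P(data | r = 4) = (4/10)(4/10) = 4/25; P(data | r = 5) = (5/10)(5/10) = 1/4; P(data | r = 6) = (6/10)(6/10) = 9/25; P(data | r = 9) = (9/10)(9/10) = 81/100.
The prior-weighted likelihoods are 1/4 · 4/25 = 1/25, 1/4 · 1/4 = 1/16, 1/4 · 9/25 = 9/100, 1/4 · 81/100 = 81/400; summing to 79/200.
The posterior is then P(r = 4 | data) = 8/79, P(r = 5 | data) = 25/158, P(r = 6 | data) = 18/79, P(r = 9 | data) = 81/158.
Averaging over the posterior, P(yellow next | data) = (2/5)(8/79) + (1/2)(25/158) + (3/5)(18/79) + (9/10)(81/158) = 567/790.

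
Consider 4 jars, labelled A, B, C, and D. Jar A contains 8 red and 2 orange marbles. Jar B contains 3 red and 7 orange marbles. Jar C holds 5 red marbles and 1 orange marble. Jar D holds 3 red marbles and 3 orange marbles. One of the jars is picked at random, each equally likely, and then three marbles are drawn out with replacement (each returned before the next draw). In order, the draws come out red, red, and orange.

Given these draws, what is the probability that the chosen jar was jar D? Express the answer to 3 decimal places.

0.290

Under each hypothesis, the probability of the observed sequence is: P(data | jar A) = (8/10)(8/10)(2/10) = 0.128; P(data | jar B) = (3/10)(3/10)(7/10) = 0.063; P(data | jar C) = (5/6)(5/6)(1/6) = 0.11574; P(data | jar D) = (3/6)(3/6)(3/6) = 0.125.
Multiplying each by its prior: 1/4 · 0.128 = 0.032, 1/4 · 0.063 = 0.01575, 1/4 · 0.11574 = 0.028935, 1/4 · 0.125 = 0.03125; summing to 0.10794.
Therefore the posterior P(jar D | data) = (0.03125) / (0.10794) = 0.28953.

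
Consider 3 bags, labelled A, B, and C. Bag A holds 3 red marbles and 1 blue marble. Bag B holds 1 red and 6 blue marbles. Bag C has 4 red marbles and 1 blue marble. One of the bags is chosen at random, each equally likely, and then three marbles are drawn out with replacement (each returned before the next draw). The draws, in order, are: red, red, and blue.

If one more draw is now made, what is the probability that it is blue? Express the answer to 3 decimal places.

For each hypothesis, P(data | H) works out to: P(data | bag A) = (3/4)(3/4)(1/4) = 0.14062; P(data | bag B) = (1/7)(1/7)(6/7) = 0.017493; P(data | bag C) = (4/5)(4/5)(1/5) = 0.128.
Multiplying each by its prior: 1/3 · 0.14062 = 0.046875, 1/3 · 0.017493 = 0.0058309, 1/3 · 0.128 = 0.042667; summing to 0.095373.
Normalising, the posterior is P(bag A | data) = 0.49149, P(bag B | data) = 0.061138, P(bag C | data) = 0.44737.
So P(blue next | data) = Σ P(blue next | H) P(H | data) = (1/4)(0.49149) + (6/7)(0.061138) + (1/5)(0.44737) = 0.26475.

0.265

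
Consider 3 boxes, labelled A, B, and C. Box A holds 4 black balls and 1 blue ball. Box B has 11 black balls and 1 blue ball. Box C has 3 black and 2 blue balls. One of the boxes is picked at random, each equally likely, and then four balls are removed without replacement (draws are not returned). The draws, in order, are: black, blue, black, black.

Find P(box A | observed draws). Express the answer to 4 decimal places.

0.5217

For each hypothesis, P(data | H) works out to: P(data | box A) = (4/5)(1/4)(3/3)(2/2) = 1/5; P(data | box B) = (11/12)(1/11)(10/10)(9/9) = 1/12; P(data | box C) = (3/5)(2/4)(2/3)(1/2) = 1/10.
The prior-weighted likelihoods are 1/3 · 1/5 = 1/15, 1/3 · 1/12 = 1/36, 1/3 · 1/10 = 1/30; these sum to 23/180.
Hence P(box A | data) = (1/15) / (23/180) = 12/23.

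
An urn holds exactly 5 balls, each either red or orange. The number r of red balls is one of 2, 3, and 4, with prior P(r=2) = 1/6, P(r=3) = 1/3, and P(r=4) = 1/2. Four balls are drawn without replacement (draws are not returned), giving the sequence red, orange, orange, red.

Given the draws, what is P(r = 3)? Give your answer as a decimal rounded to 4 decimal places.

0.6667

For each hypothesis, P(data | H) works out to: P(data | r = 2) = (2/5)(3/4)(2/3)(1/2) = 1/10; P(data | r = 3) = (3/5)(2/4)(1/3)(2/2) = 1/10; P(data | r = 4) = (4/5)(1/4)(0/3) = 0.
The prior-weighted likelihoods are 1/6 · 1/10 = 1/60, 1/3 · 1/10 = 1/30, 1/2 · 0 = 0; with total 1/20.
Hence P(r = 3 | data) = (1/30) / (1/20) = 2/3.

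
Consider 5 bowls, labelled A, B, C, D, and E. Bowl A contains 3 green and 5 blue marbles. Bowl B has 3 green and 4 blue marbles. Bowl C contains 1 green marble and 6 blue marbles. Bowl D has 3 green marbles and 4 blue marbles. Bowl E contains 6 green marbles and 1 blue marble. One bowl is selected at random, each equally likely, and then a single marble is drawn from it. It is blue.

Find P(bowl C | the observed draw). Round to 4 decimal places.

0.3097

Compute the likelihood of this draw for each case: P(data | bowl A) = (5/8) = 5/8; P(data | bowl B) = (4/7) = 4/7; P(data | bowl C) = (6/7) = 6/7; P(data | bowl D) = (4/7) = 4/7; P(data | bowl E) = (1/7) = 1/7.
Weighting by the prior gives 1/5 · 5/8 = 1/8, 1/5 · 4/7 = 4/35, 1/5 · 6/7 = 6/35, 1/5 · 4/7 = 4/35, 1/5 · 1/7 = 1/35; with total 31/56.
Hence P(bowl C | data) = (6/35) / (31/56) = 48/155.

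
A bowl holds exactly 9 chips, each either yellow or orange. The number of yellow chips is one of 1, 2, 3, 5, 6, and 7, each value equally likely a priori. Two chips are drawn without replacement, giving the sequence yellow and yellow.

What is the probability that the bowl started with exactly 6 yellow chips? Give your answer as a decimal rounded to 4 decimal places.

Compute the likelihood of the observed sequence for each case: P(data | r = 1) = (1/9)(0/8) = 0; P(data | r = 2) = (2/9)(1/8) = 1/36; P(data | r = 3) = (3/9)(2/8) = 1/12; P(data | r = 5) = (5/9)(4/8) = 5/18; P(data | r = 6) = (6/9)(5/8) = 5/12; P(data | r = 7) = (7/9)(6/8) = 7/12.
The prior-weighted likelihoods are 1/6 · 0 = 0, 1/6 · 1/36 = 1/216, 1/6 · 1/12 = 1/72, 1/6 · 5/18 = 5/108, 1/6 · 5/12 = 5/72, 1/6 · 7/12 = 7/72; summing to 25/108.
Therefore the posterior P(r = 6 | data) = (5/72) / (25/108) = 3/10.

0.3000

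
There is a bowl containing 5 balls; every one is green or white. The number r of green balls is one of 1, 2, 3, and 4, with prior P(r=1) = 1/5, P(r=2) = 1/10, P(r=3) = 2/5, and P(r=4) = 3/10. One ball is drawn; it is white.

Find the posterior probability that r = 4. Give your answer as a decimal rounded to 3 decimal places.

0.136

The likelihood of this draw under each hypothesis: P(data | r = 1) = (4/5) = 4/5; P(data | r = 2) = (3/5) = 3/5; P(data | r = 3) = (2/5) = 2/5; P(data | r = 4) = (1/5) = 1/5.
Weighting by the prior gives 1/5 · 4/5 = 4/25, 1/10 · 3/5 = 3/50, 2/5 · 2/5 = 4/25, 3/10 · 1/5 = 3/50; with total 11/25.
So P(r = 4 | data) = (3/50) / (11/25) = 3/22.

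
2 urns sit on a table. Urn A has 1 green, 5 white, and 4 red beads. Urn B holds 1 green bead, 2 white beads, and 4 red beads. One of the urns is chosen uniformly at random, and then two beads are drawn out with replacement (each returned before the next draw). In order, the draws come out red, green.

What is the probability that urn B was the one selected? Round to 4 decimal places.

0.6711

The likelihood of the observed sequence under each hypothesis: P(data | urn A) = (4/10)(1/10) = 0.04; P(data | urn B) = (4/7)(1/7) = 0.081633.
Weighting by the prior gives 1/2 · 0.04 = 0.02, 1/2 · 0.081633 = 0.040816; these sum to 0.060816.
By Bayes' rule, P(urn B | data) = (0.040816) / (0.060816) = 0.67114.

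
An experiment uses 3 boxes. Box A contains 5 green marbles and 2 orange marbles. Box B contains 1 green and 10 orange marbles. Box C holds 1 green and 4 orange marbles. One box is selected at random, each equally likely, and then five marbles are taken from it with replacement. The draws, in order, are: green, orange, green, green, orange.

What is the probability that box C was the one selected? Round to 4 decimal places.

0.1443

For each hypothesis, P(data | H) works out to: P(data | box A) = (5/7)(2/7)(5/7)(5/7)(2/7) = 0.02975; P(data | box B) = (1/11)(10/11)(1/11)(1/11)(10/11) = 0.00062092; P(data | box C) = (1/5)(4/5)(1/5)(1/5)(4/5) = 0.00512.
Weighting by the prior gives 1/3 · 0.02975 = 0.0099165, 1/3 · 0.00062092 = 0.00020697, 1/3 · 0.00512 = 0.0017067; summing to 0.01183.
Therefore the posterior P(box C | data) = (0.0017067) / (0.01183) = 0.14426.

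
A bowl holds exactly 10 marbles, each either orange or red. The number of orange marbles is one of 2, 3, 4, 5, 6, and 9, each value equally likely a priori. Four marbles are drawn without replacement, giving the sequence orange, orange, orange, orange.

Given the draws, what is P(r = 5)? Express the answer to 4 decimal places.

0.0340

The likelihood of the observed sequence under each hypothesis: P(data | r = 2) = (2/10)(1/9)(0/8) = 0; P(data | r = 3) = (3/10)(2/9)(1/8)(0/7) = 0; P(data | r = 4) = (4/10)(3/9)(2/8)(1/7) = 0.0047619; P(data | r = 5) = (5/10)(4/9)(3/8)(2/7) = 0.02381; P(data | r = 6) = (6/10)(5/9)(4/8)(3/7) = 0.071429; P(data | r = 9) = (9/10)(8/9)(7/8)(6/7) = 0.6.
Weighting by the prior gives 1/6 · 0 = 0, 1/6 · 0 = 0, 1/6 · 0.0047619 = 0.00079365, 1/6 · 0.02381 = 0.0039683, 1/6 · 0.071429 = 0.011905, 1/6 · 0.6 = 0.1; with total 0.11667.
Hence P(r = 5 | data) = (0.0039683) / (0.11667) = 0.034014.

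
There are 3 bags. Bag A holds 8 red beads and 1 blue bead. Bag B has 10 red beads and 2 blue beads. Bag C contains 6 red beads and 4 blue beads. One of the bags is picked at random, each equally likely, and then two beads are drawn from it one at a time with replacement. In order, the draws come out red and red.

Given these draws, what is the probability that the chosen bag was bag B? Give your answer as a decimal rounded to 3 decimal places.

0.376

The likelihood of the observed sequence under each hypothesis: P(data | bag A) = (8/9)(8/9) = 0.79012; P(data | bag B) = (10/12)(10/12) = 0.69444; P(data | bag C) = (6/10)(6/10) = 0.36.
The prior-weighted likelihoods are 1/3 · 0.79012 = 0.26337, 1/3 · 0.69444 = 0.23148, 1/3 · 0.36 = 0.12; with total 0.61486.
Hence P(bag B | data) = (0.23148) / (0.61486) = 0.37648.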